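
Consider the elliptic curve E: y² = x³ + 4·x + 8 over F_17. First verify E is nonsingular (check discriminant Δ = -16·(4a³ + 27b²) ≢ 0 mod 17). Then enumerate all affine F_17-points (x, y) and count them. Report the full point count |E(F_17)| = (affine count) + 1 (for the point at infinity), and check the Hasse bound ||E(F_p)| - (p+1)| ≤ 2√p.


Affine points = {(0, 5), (0, 12), (1, 8), (1, 9), (3, 8), (3, 9), (5, 0), (8, 5), (8, 12), (9, 5), (9, 12), (12, 4), (12, 13), (13, 8), (13, 9), (15, 3), (15, 14)}; affine count = 17; |E(F_17)| = 18.

Discriminant check: Δ ∝ 4a³ + 27b² = 4·4³ + 27·8² = 4·64 + 27·64 ≡ 12 (mod 17). Nonzero ⇒ E is nonsingular.
For each x ∈ F_17, compute rhs = x³ + 4·x + 8 mod 17, then count y ∈ F_17 with y² ≡ rhs.
  x = 0: rhs = 8, matching y values: 5, 12 (2 points).
  x = 1: rhs = 13, matching y values: 8, 9 (2 points).
  x = 2: rhs = 7, matching y values: none (0 points).
  x = 3: rhs = 13, matching y values: 8, 9 (2 points).
  x = 4: rhs = 3, matching y values: none (0 points).
  x = 5: rhs = 0, matching y values: 0 (1 points).
  x = 6: rhs = 10, matching y values: none (0 points).
  x = 7: rhs = 5, matching y values: none (0 points).
  x = 8: rhs = 8, matching y values: 5, 12 (2 points).
  x = 9: rhs = 8, matching y values: 5, 12 (2 points).
  x = 10: rhs = 11, matching y values: none (0 points).
  x = 11: rhs = 6, matching y values: none (0 points).
  x = 12: rhs = 16, matching y values: 4, 13 (2 points).
  x = 13: rhs = 13, matching y values: 8, 9 (2 points).
  x = 14: rhs = 3, matching y values: none (0 points).
  x = 15: rhs = 9, matching y values: 3, 14 (2 points).
  x = 16: rhs = 3, matching y values: none (0 points).
Total affine count: 17.
Full point count |E(F_17)| = 17 + 1 = 18.
Hasse bound: |18 − (17+1)| = |0| = 0 ≤ 2√17 ≈ 8.2462 ✓.


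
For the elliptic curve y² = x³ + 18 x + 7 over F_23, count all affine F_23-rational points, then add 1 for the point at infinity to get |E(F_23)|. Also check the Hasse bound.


Affine points = {(1, 7), (1, 16), (6, 3), (6, 20), (7, 4), (7, 19), (9, 1), (9, 22), (11, 8), (11, 15), (13, 0), (14, 6), (14, 17), (15, 8), (15, 15), (19, 3), (19, 20), (20, 8), (20, 15), (21, 3), (21, 20)}; affine count = 21; |E(F_23)| = 22.

Discriminant check: Δ ∝ 4a³ + 27b² = 4·18³ + 27·7² = 4·5832 + 27·49 ≡ 18 (mod 23). Nonzero ⇒ E is nonsingular.
For each x ∈ F_23, compute rhs = x³ + 18·x + 7 mod 23, then count y ∈ F_23 with y² ≡ rhs.
  x = 0: rhs = 7, matching y values: none (0 points).
  x = 1: rhs = 3, matching y values: 7, 16 (2 points).
  x = 2: rhs = 5, matching y values: none (0 points).
  x = 3: rhs = 19, matching y values: none (0 points).
  x = 4: rhs = 5, matching y values: none (0 points).
  x = 5: rhs = 15, matching y values: none (0 points).
  x = 6: rhs = 9, matching y values: 3, 20 (2 points).
  x = 7: rhs = 16, matching y values: 4, 19 (2 points).
  x = 8: rhs = 19, matching y values: none (0 points).
  x = 9: rhs = 1, matching y values: 1, 22 (2 points).
  x = 10: rhs = 14, matching y values: none (0 points).
  x = 11: rhs = 18, matching y values: 8, 15 (2 points).
  x = 12: rhs = 19, matching y values: none (0 points).
  x = 13: rhs = 0, matching y values: 0 (1 points).
  x = 14: rhs = 13, matching y values: 6, 17 (2 points).
  x = 15: rhs = 18, matching y values: 8, 15 (2 points).
  x = 16: rhs = 21, matching y values: none (0 points).
  x = 17: rhs = 5, matching y values: none (0 points).
  x = 18: rhs = 22, matching y values: none (0 points).
  x = 19: rhs = 9, matching y values: 3, 20 (2 points).
  x = 20: rhs = 18, matching y values: 8, 15 (2 points).
  x = 21: rhs = 9, matching y values: 3, 20 (2 points).
  x = 22: rhs = 11, matching y values: none (0 points).
Total affine count: 21.
Full point count |E(F_23)| = 21 + 1 = 22.
Hasse bound: |22 − (23+1)| = |-2| = 2 ≤ 2√23 ≈ 9.5917 ✓.


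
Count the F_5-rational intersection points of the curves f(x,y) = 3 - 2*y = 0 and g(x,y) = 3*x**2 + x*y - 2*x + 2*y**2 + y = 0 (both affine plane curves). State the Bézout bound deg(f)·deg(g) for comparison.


Common zeros: ∅; count = 0; Bézout bound = 2.

deg(f) = 1, deg(g) = 2, so Bézout bound = 2.
Scan x ∈ F_5. For each x, list the y ∈ F_5 with f(x, y) ≡ 0 and those with g(x, y) ≡ 0 (mod 5); the common zeros in that column are the intersection.
  x = 0: f ≡ 0 at y ∈ {4}; g ≡ 0 at y ∈ {0, 2}; common: ∅.
  x = 1: f ≡ 0 at y ∈ {4}; g ≡ 0 at y ∈ {1, 3}; common: ∅.
  x = 2: f ≡ 0 at y ∈ {4}; g ≡ 0 at y ∈ {3}; common: ∅.
  x = 3: f ≡ 0 at y ∈ {4}; g ≡ 0 at y ∈ ∅; common: ∅.
  x = 4: f ≡ 0 at y ∈ {4}; g ≡ 0 at y ∈ {0}; common: ∅.
Collecting: common zeros = ∅, so the count is 0.
Comparison with the Bézout bound: 0 ≤ 2 = deg(f)·deg(g), as expected for curves with no common component (the affine F_5-count falls short of the bound because intersections may lie at infinity, over extension fields, or carry multiplicity).


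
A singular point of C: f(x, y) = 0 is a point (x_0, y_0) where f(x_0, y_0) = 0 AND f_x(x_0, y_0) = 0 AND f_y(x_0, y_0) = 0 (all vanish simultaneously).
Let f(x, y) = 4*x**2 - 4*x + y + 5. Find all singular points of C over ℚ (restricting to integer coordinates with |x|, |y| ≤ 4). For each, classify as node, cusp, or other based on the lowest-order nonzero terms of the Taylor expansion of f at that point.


No singular points in the scanned grid; C is smooth there.

Compute partial derivatives:
  f_x = 8*x - 4.
  f_y = 1.
f_y = 1 is a nonzero constant, so f_y never vanishes: no point (x, y) can satisfy f = f_x = f_y = 0. In particular no (x, y) ∈ {−4, ..., 4}² is singular; the curve is smooth.


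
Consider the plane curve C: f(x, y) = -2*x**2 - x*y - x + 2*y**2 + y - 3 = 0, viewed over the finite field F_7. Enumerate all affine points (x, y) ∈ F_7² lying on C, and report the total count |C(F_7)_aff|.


Affine F_7-points: {(0, 1), (0, 2), (2, 2), (3, 4), (5, 4), (5, 5), (6, 1), (6, 5)}; count = 8.

For each of the 49 pairs (x, y) ∈ F_7², evaluate f(x, y) mod 7. Record the zeros.
  x = 0: [0↦4, 1↦0, 2↦0, 3↦4, 4↦5, 5↦3, 6↦5]  zeros at y ∈ {1, 2}
  x = 1: [0↦1, 1↦3, 2↦2, 3↦5, 4↦5, 5↦2, 6↦3]  zeros at y ∈ ∅
  x = 2: [0↦1, 1↦2, 2↦0, 3↦2, 4↦1, 5↦4, 6↦4]  zeros at y ∈ {2}
  x = 3: [0↦4, 1↦4, 2↦1, 3↦2, 4↦0, 5↦2, 6↦1]  zeros at y ∈ {4}
  x = 4: [0↦3, 1↦2, 2↦5, 3↦5, 4↦2, 5↦3, 6↦1]  zeros at y ∈ ∅
  x = 5: [0↦5, 1↦3, 2↦5, 3↦4, 4↦0, 5↦0, 6↦4]  zeros at y ∈ {4, 5}
  x = 6: [0↦3, 1↦0, 2↦1, 3↦6, 4↦1, 5↦0, 6↦3]  zeros at y ∈ {1, 5}
Collecting zeros: affine points = {(0, 1), (0, 2), (2, 2), (3, 4), (5, 4), (5, 5), (6, 1), (6, 5)}.
Total count |C(F_7)_aff| = 8.


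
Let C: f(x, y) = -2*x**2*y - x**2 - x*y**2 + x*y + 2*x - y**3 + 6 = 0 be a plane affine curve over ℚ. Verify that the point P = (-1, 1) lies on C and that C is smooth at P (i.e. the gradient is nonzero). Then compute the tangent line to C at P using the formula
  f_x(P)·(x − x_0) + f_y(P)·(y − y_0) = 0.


Tangent line at P: 8*x - 4*y + 12 = 0.

Step 1: f(-1, 1) = 0, so P lies on C.
Step 2: partial derivatives
  f_x(x, y) = -4*x*y - 2*x - y**2 + y + 2, f_y(x, y) = -2*x**2 - 2*x*y + x - 3*y**2.
  f_x(P) = 8, f_y(P) = -4 (gradient nonzero, so P is smooth).
Step 3: tangent line at P: 8·(x − -1) + -4·(y − 1) = 0.
Expanding: 8*x - 4*y + 12 = 0.


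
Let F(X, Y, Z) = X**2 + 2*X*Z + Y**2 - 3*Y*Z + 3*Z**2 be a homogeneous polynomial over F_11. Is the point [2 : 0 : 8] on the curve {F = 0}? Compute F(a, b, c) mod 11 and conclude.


F(2,0,8) ≡ 8 (mod 11); P is NOT on the curve.

Evaluate F(2, 0, 8) term-by-term (mod 11).
  X**2 ↦ 1·4·1·1 = 4
  2*X*Z ↦ 2·2·1·8 = 32
  Y**2 ↦ 1·1·0·1 = 0
  -3*Y*Z ↦ -3·1·0·8 = 0
  3*Z**2 ↦ 3·1·1·64 = 192
Sum: F(2, 0, 8) = (4) + (32) + (0) + (0) + (192) = 228.
Reducing mod 11: 228 ≡ 8 (mod 11).
Since F(a, b, c) ≡ 8 ≠ 0 (mod 11), P does NOT lie on the curve.


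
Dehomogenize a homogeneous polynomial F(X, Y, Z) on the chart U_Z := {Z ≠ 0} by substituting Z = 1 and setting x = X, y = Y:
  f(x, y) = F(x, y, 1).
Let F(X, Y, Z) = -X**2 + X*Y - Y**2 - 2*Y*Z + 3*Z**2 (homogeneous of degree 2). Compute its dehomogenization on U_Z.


f(x, y) = -x**2 + x*y - y**2 - 2*y + 3

On U_Z we set Z = 1. Each monomial c·X^i·Y^j·Z^k in F becomes c·x^i·y^j·1^k = c·x^i·y^j.
Substituting Z = 1: F(X, Y, 1) = -x**2 + x*y - y**2 - 2*y + 3.
Note: deg(f) ≤ deg(F) = 2; strict inequality happens when F is divisible by Z (lost terms).


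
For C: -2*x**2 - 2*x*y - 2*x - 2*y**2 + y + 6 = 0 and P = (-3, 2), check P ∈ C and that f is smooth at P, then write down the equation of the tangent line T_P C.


Tangent line at P: 6*x - y + 20 = 0.

Step 1: f(-3, 2) = 0, so P lies on C.
Step 2: partial derivatives
  f_x(x, y) = -4*x - 2*y - 2, f_y(x, y) = -2*x - 4*y + 1.
  f_x(P) = 6, f_y(P) = -1 (gradient nonzero, so P is smooth).
Step 3: tangent line at P: 6·(x − -3) + -1·(y − 2) = 0.
Expanding: 6*x - y + 20 = 0.


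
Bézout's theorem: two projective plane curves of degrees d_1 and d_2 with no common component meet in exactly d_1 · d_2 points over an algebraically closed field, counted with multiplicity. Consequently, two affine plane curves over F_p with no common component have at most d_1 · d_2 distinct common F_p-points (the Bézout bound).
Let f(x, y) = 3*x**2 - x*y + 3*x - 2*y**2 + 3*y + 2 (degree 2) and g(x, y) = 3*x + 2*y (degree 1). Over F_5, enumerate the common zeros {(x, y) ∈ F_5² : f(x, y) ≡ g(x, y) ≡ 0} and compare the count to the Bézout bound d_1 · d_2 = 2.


Common zeros: {(3, 3)}; count = 1; Bézout bound = 2.

deg(f) = 2, deg(g) = 1, so Bézout bound = 2.
Scan x ∈ F_5. For each x, list the y ∈ F_5 with f(x, y) ≡ 0 and those with g(x, y) ≡ 0 (mod 5); the common zeros in that column are the intersection.
  x = 0: f ≡ 0 at y ∈ {2}; g ≡ 0 at y ∈ {0}; common: ∅.
  x = 1: f ≡ 0 at y ∈ ∅; g ≡ 0 at y ∈ {1}; common: ∅.
  x = 2: f ≡ 0 at y ∈ {0, 3}; g ≡ 0 at y ∈ {2}; common: ∅.
  x = 3: f ≡ 0 at y ∈ {2, 3}; g ≡ 0 at y ∈ {3}; common: {3}.
  x = 4: f ≡ 0 at y ∈ ∅; g ≡ 0 at y ∈ {4}; common: ∅.
Collecting: common zeros = {(3, 3)}, so the count is 1.
Comparison with the Bézout bound: 1 ≤ 2 = deg(f)·deg(g), as expected for curves with no common component (the affine F_5-count falls short of the bound because intersections may lie at infinity, over extension fields, or carry multiplicity).


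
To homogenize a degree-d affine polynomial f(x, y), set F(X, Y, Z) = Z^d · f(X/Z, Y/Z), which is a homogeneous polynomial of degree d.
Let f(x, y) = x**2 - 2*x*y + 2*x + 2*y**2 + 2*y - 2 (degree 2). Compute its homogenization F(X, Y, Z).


F(X, Y, Z) = X**2 - 2*X*Y + 2*X*Z + 2*Y**2 + 2*Y*Z - 2*Z**2

deg(f) = 2.
Substitute x = X/Z, y = Y/Z into f, then multiply by Z^2.
  monomial 1·x^2·y^0 ↦ 1·X^2·Y^0·Z^0.
  monomial -2·x^1·y^1 ↦ -2·X^1·Y^1·Z^0.
  monomial 2·x^1·y^0 ↦ 2·X^1·Y^0·Z^1.
  monomial 2·x^0·y^2 ↦ 2·X^0·Y^2·Z^0.
  monomial 2·x^0·y^1 ↦ 2·X^0·Y^1·Z^1.
  monomial -2·x^0·y^0 ↦ -2·X^0·Y^0·Z^2.
Collecting: F(X, Y, Z) = X**2 - 2*X*Y + 2*X*Z + 2*Y**2 + 2*Y*Z - 2*Z**2.


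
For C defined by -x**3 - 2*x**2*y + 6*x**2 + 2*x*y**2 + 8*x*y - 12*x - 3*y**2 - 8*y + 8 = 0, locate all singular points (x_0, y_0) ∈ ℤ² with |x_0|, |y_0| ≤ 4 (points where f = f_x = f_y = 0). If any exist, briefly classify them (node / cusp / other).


Singular points: {(2, 0)}; classification: cusp.

Compute partial derivatives:
  f_x = -3*x**2 - 4*x*y + 12*x + 2*y**2 + 8*y - 12.
  f_y = -2*x**2 + 4*x*y + 8*x - 6*y - 8.
Scan x_0 ∈ {−4, ..., 4}. For each x_0, f_y(x_0, y) is a polynomial in y; find its integer roots y ∈ {−4, ..., 4}, then test f_x and f at those candidates.
  x = -4: f_y(-4, y) = -22*y - 72; no integer root y with |y| ≤ 4.
  x = -3: f_y(-3, y) = -18*y - 50; no integer root y with |y| ≤ 4.
  x = -2: f_y(-2, y) = -14*y - 32; no integer root y with |y| ≤ 4.
  x = -1: f_y(-1, y) = -10*y - 18; no integer root y with |y| ≤ 4.
  x = 0: f_y(0, y) = -6*y - 8; no integer root y with |y| ≤ 4.
  x = 1: f_y(1, y) = -2*y - 2; vanishes at y ∈ {-1}. (1, -1): f_x = -5 ≠ 0.
  x = 2: f_y(2, y) = 2*y; vanishes at y ∈ {0}. (2, 0): f_x = 0, f = 0 — SINGULAR.
  x = 3: f_y(3, y) = 6*y - 2; no integer root y with |y| ≤ 4.
  x = 4: f_y(4, y) = 10*y - 8; no integer root y with |y| ≤ 4.
Only singular point on the grid: (2, 0).
Classify: substitute x = 2 + u, y = 0 + v and expand: f = -u**3 - 2*u**2*v + 2*u*v**2 + v**2.
No constant or linear terms (consistent with a singular point). Quadratic part: v**2. Cubic part: -u**3 - 2*u**2*v + 2*u*v**2.
The quadratic part v**2 is a perfect square, so there is a single (double) tangent line v = 0, i.e. y = 0. Restricting the cubic part to that line (v = 0) leaves -u**3 ≠ 0, so f is not divisible by v and the branch is v² ≈ u**3 to lowest order — this is a cusp.
Classification: cusp.


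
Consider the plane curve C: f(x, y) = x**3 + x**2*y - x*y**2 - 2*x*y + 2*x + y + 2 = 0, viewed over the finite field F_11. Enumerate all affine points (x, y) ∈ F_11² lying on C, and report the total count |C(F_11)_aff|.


Affine F_11-points: {(0, 9), (1, 4), (1, 7), (2, 7), (2, 10), (4, 8), (5, 4), (5, 8), (8, 3), (8, 10), (10, 2), (10, 5)}; count = 12.

For each of the 121 pairs (x, y) ∈ F_11², evaluate f(x, y) mod 11. Record the zeros.
  x = 0: [0↦2, 1↦3, 2↦4, 3↦5, 4↦6, 5↦7, 6↦8, 7↦9, 8↦10, 9↦0, 10↦1]  zeros at y ∈ {9}
  x = 1: [0↦5, 1↦4, 2↦1, 3↦7, 4↦0, 5↦2, 6↦2, 7↦0, 8↦7, 9↦1, 10↦4]  zeros at y ∈ {4, 7}
  x = 2: [0↦3, 1↦2, 2↦8, 3↦10, 4↦8, 5↦2, 6↦3, 7↦0, 8↦4, 9↦4, 10↦0]  zeros at y ∈ {7, 10}
  x = 3: [0↦2, 1↦3, 2↦9, 3↦9, 4↦3, 5↦2, 6↦6, 7↦4, 8↦7, 9↦4, 10↦6]  zeros at y ∈ ∅
  x = 4: [0↦8, 1↦2, 2↦10, 3↦10, 4↦2, 5↦8, 6↦6, 7↦7, 8↦0, 9↦7, 10↦6]  zeros at y ∈ {8}
  x = 5: [0↦5, 1↦5, 2↦6, 3↦8, 4↦0, 5↦4, 6↦9, 7↦4, 8↦0, 9↦8, 10↦6]  zeros at y ∈ {4, 8}
  x = 6: [0↦10, 1↦7, 2↦3, 3↦9, 4↦3, 5↦7, 6↦10, 7↦1, 8↦2, 9↦2, 10↦1]  zeros at y ∈ ∅
  x = 7: [0↦7, 1↦3, 2↦7, 3↦8, 4↦6, 5↦1, 6↦4, 7↦4, 8↦1, 9↦6, 10↦8]  zeros at y ∈ ∅
  x = 8: [0↦2, 1↦10, 2↦2, 3↦0, 4↦4, 5↦3, 6↦8, 7↦8, 8↦3, 9↦4, 10↦0]  zeros at y ∈ {3, 10}
  x = 9: [0↦1, 1↦1, 2↦5, 3↦2, 4↦3, 5↦8, 6↦6, 7↦8, 8↦3, 9↦2, 10↦5]  zeros at y ∈ ∅
  x = 10: [0↦10, 1↦4, 2↦0, 3↦9, 4↦9, 5↦0, 6↦4, 7↦10, 8↦7, 9↦6, 10↦7]  zeros at y ∈ {2, 5}
Collecting zeros: affine points = {(0, 9), (1, 4), (1, 7), (2, 7), (2, 10), (4, 8), (5, 4), (5, 8), (8, 3), (8, 10), (10, 2), (10, 5)}.
Total count |C(F_11)_aff| = 12.


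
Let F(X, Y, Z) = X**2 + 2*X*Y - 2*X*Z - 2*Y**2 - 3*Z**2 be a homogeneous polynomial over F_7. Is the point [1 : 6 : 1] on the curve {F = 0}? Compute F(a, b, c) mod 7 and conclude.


F(1,6,1) ≡ 6 (mod 7); P is NOT on the curve.

Evaluate F(1, 6, 1) term-by-term (mod 7).
  X**2 ↦ 1·1·1·1 = 1
  2*X*Y ↦ 2·1·6·1 = 12
  -2*X*Z ↦ -2·1·1·1 = -2
  -2*Y**2 ↦ -2·1·36·1 = -72
  -3*Z**2 ↦ -3·1·1·1 = -3
Sum: F(1, 6, 1) = (1) + (12) + (-2) + (-72) + (-3) = -64.
Reducing mod 7: -64 ≡ 6 (mod 7).
Since F(a, b, c) ≡ 6 ≠ 0 (mod 7), P does NOT lie on the curve.


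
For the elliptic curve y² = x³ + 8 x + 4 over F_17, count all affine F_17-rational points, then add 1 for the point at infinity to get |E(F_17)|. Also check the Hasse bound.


Affine points = {(0, 2), (0, 15), (1, 8), (1, 9), (3, 2), (3, 15), (4, 7), (4, 10), (5, 4), (5, 13), (6, 8), (6, 9), (8, 6), (8, 11), (10, 8), (10, 9), (12, 3), (12, 14), (14, 2), (14, 15)}; affine count = 20; |E(F_17)| = 21.

Discriminant check: Δ ∝ 4a³ + 27b² = 4·8³ + 27·4² = 4·512 + 27·16 ≡ 15 (mod 17). Nonzero ⇒ E is nonsingular.
For each x ∈ F_17, compute rhs = x³ + 8·x + 4 mod 17, then count y ∈ F_17 with y² ≡ rhs.
  x = 0: rhs = 4, matching y values: 2, 15 (2 points).
  x = 1: rhs = 13, matching y values: 8, 9 (2 points).
  x = 2: rhs = 11, matching y values: none (0 points).
  x = 3: rhs = 4, matching y values: 2, 15 (2 points).
  x = 4: rhs = 15, matching y values: 7, 10 (2 points).
  x = 5: rhs = 16, matching y values: 4, 13 (2 points).
  x = 6: rhs = 13, matching y values: 8, 9 (2 points).
  x = 7: rhs = 12, matching y values: none (0 points).
  x = 8: rhs = 2, matching y values: 6, 11 (2 points).
  x = 9: rhs = 6, matching y values: none (0 points).
  x = 10: rhs = 13, matching y values: 8, 9 (2 points).
  x = 11: rhs = 12, matching y values: none (0 points).
  x = 12: rhs = 9, matching y values: 3, 14 (2 points).
  x = 13: rhs = 10, matching y values: none (0 points).
  x = 14: rhs = 4, matching y values: 2, 15 (2 points).
  x = 15: rhs = 14, matching y values: none (0 points).
  x = 16: rhs = 12, matching y values: none (0 points).
Total affine count: 20.
Full point count |E(F_17)| = 20 + 1 = 21.
Hasse bound: |21 − (17+1)| = |3| = 3 ≤ 2√17 ≈ 8.2462 ✓.


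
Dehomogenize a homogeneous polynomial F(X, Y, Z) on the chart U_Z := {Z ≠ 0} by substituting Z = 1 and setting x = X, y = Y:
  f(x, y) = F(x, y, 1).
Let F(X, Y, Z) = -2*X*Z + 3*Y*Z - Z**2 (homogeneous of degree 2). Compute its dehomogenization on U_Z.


f(x, y) = -2*x + 3*y - 1

On U_Z we set Z = 1. Each monomial c·X^i·Y^j·Z^k in F becomes c·x^i·y^j·1^k = c·x^i·y^j.
Substituting Z = 1: F(X, Y, 1) = -2*x + 3*y - 1.
Note: deg(f) ≤ deg(F) = 2; strict inequality happens when F is divisible by Z (lost terms).


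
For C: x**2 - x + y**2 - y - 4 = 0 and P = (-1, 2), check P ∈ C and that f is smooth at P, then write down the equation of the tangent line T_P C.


Tangent line at P: -3*x + 3*y - 9 = 0.

Step 1: f(-1, 2) = 0, so P lies on C.
Step 2: partial derivatives
  f_x(x, y) = 2*x - 1, f_y(x, y) = 2*y - 1.
  f_x(P) = -3, f_y(P) = 3 (gradient nonzero, so P is smooth).
Step 3: tangent line at P: -3·(x − -1) + 3·(y − 2) = 0.
Expanding: -3*x + 3*y - 9 = 0.


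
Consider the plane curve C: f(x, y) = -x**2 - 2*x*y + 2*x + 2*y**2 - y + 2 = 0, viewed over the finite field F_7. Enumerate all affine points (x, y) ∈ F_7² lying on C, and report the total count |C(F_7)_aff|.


Affine F_7-points: {(2, 2), (2, 4), (3, 2), (3, 5), (5, 3), (5, 6), (6, 4), (6, 6)}; count = 8.

For each of the 49 pairs (x, y) ∈ F_7², evaluate f(x, y) mod 7. Record the zeros.
  x = 0: [0↦2, 1↦3, 2↦1, 3↦3, 4↦2, 5↦5, 6↦5]  zeros at y ∈ ∅
  x = 1: [0↦3, 1↦2, 2↦5, 3↦5, 4↦2, 5↦3, 6↦1]  zeros at y ∈ ∅
  x = 2: [0↦2, 1↦6, 2↦0, 3↦5, 4↦0, 5↦6, 6↦2]  zeros at y ∈ {2, 4}
  x = 3: [0↦6, 1↦1, 2↦0, 3↦3, 4↦3, 5↦0, 6↦1]  zeros at y ∈ {2, 5}
  x = 4: [0↦1, 1↦1, 2↦5, 3↦6, 4↦4, 5↦6, 6↦5]  zeros at y ∈ ∅
  x = 5: [0↦1, 1↦6, 2↦1, 3↦0, 4↦3, 5↦3, 6↦0]  zeros at y ∈ {3, 6}
  x = 6: [0↦6, 1↦2, 2↦2, 3↦6, 4↦0, 5↦5, 6↦0]  zeros at y ∈ {4, 6}
Collecting zeros: affine points = {(2, 2), (2, 4), (3, 2), (3, 5), (5, 3), (5, 6), (6, 4), (6, 6)}.
Total count |C(F_7)_aff| = 8.


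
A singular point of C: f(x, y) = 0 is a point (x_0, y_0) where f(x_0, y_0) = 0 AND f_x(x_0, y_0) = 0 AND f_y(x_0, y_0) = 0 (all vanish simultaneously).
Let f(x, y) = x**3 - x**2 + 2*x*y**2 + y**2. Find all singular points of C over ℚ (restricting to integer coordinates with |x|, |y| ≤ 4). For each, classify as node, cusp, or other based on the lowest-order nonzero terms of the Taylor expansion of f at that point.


Singular points: {(0, 0)}; classification: node.

Compute partial derivatives:
  f_x = 3*x**2 - 2*x + 2*y**2.
  f_y = 4*x*y + 2*y.
Scan x_0 ∈ {−4, ..., 4}. For each x_0, f_y(x_0, y) is a polynomial in y; find its integer roots y ∈ {−4, ..., 4}, then test f_x and f at those candidates.
  x = -4: f_y(-4, y) = -14*y; vanishes at y ∈ {0}. (-4, 0): f_x = 56 ≠ 0.
  x = -3: f_y(-3, y) = -10*y; vanishes at y ∈ {0}. (-3, 0): f_x = 33 ≠ 0.
  x = -2: f_y(-2, y) = -6*y; vanishes at y ∈ {0}. (-2, 0): f_x = 16 ≠ 0.
  x = -1: f_y(-1, y) = -2*y; vanishes at y ∈ {0}. (-1, 0): f_x = 5 ≠ 0.
  x = 0: f_y(0, y) = 2*y; vanishes at y ∈ {0}. (0, 0): f_x = 0, f = 0 — SINGULAR.
  x = 1: f_y(1, y) = 6*y; vanishes at y ∈ {0}. (1, 0): f_x = 1 ≠ 0.
  x = 2: f_y(2, y) = 10*y; vanishes at y ∈ {0}. (2, 0): f_x = 8 ≠ 0.
  x = 3: f_y(3, y) = 14*y; vanishes at y ∈ {0}. (3, 0): f_x = 21 ≠ 0.
  x = 4: f_y(4, y) = 18*y; vanishes at y ∈ {0}. (4, 0): f_x = 40 ≠ 0.
Only singular point on the grid: (0, 0).
Classify: substitute x = 0 + u, y = 0 + v and expand: f = u**3 - u**2 + 2*u*v**2 + v**2.
No constant or linear terms (consistent with a singular point). Quadratic part: -u**2 + v**2. Cubic part: u**3 + 2*u*v**2.
The quadratic part v**2 - u**2 = (v − u)(v + u) splits into two distinct linear factors, so there are two distinct tangent lines y − 0 = ±(x − 0) — this is a node (ordinary double point).
Classification: node.


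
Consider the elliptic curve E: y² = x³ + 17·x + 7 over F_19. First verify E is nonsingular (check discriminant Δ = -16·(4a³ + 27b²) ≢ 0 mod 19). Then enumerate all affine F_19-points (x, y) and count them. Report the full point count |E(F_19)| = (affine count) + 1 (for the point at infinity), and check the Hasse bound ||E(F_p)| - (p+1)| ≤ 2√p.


Affine points = {(0, 8), (0, 11), (1, 5), (1, 14), (2, 7), (2, 12), (3, 3), (3, 16), (4, 5), (4, 14), (8, 3), (8, 16), (11, 9), (11, 10), (12, 1), (12, 18), (14, 5), (14, 14), (16, 9), (16, 10)}; affine count = 20; |E(F_19)| = 21.

Discriminant check: Δ ∝ 4a³ + 27b² = 4·17³ + 27·7² = 4·4913 + 27·49 ≡ 18 (mod 19). Nonzero ⇒ E is nonsingular.
For each x ∈ F_19, compute rhs = x³ + 17·x + 7 mod 19, then count y ∈ F_19 with y² ≡ rhs.
  x = 0: rhs = 7, matching y values: 8, 11 (2 points).
  x = 1: rhs = 6, matching y values: 5, 14 (2 points).
  x = 2: rhs = 11, matching y values: 7, 12 (2 points).
  x = 3: rhs = 9, matching y values: 3, 16 (2 points).
  x = 4: rhs = 6, matching y values: 5, 14 (2 points).
  x = 5: rhs = 8, matching y values: none (0 points).
  x = 6: rhs = 2, matching y values: none (0 points).
  x = 7: rhs = 13, matching y values: none (0 points).
  x = 8: rhs = 9, matching y values: 3, 16 (2 points).
  x = 9: rhs = 15, matching y values: none (0 points).
  x = 10: rhs = 18, matching y values: none (0 points).
  x = 11: rhs = 5, matching y values: 9, 10 (2 points).
  x = 12: rhs = 1, matching y values: 1, 18 (2 points).
  x = 13: rhs = 12, matching y values: none (0 points).
  x = 14: rhs = 6, matching y values: 5, 14 (2 points).
  x = 15: rhs = 8, matching y values: none (0 points).
  x = 16: rhs = 5, matching y values: 9, 10 (2 points).
  x = 17: rhs = 3, matching y values: none (0 points).
  x = 18: rhs = 8, matching y values: none (0 points).
Total affine count: 20.
Full point count |E(F_19)| = 20 + 1 = 21.
Hasse bound: |21 − (19+1)| = |1| = 1 ≤ 2√19 ≈ 8.7178 ✓.


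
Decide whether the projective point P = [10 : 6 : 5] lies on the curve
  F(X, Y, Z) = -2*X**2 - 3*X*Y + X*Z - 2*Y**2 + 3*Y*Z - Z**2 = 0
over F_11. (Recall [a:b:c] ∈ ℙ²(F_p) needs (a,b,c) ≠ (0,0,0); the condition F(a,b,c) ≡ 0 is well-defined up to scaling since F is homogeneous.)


F(10,6,5) ≡ 4 (mod 11); P is NOT on the curve.

Evaluate F(10, 6, 5) term-by-term (mod 11).
  -2*X**2 ↦ -2·100·1·1 = -200
  -3*X*Y ↦ -3·10·6·1 = -180
  X*Z ↦ 1·10·1·5 = 50
  -2*Y**2 ↦ -2·1·36·1 = -72
  3*Y*Z ↦ 3·1·6·5 = 90
  -Z**2 ↦ -1·1·1·25 = -25
Sum: F(10, 6, 5) = (-200) + (-180) + (50) + (-72) + (90) + (-25) = -337.
Reducing mod 11: -337 ≡ 4 (mod 11).
Since F(a, b, c) ≡ 4 ≠ 0 (mod 11), P does NOT lie on the curve.


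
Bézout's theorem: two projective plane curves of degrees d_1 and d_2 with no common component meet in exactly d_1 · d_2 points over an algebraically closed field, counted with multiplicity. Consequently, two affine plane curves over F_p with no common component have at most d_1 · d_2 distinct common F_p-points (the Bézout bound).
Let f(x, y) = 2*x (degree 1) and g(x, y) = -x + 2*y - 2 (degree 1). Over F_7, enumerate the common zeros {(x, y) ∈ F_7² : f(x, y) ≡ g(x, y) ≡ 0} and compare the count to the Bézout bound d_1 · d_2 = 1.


Common zeros: {(0, 1)}; count = 1; Bézout bound = 1.

deg(f) = 1, deg(g) = 1, so Bézout bound = 1.
Scan x ∈ F_7. For each x, list the y ∈ F_7 with f(x, y) ≡ 0 and those with g(x, y) ≡ 0 (mod 7); the common zeros in that column are the intersection.
  x = 0: f ≡ 0 at y ∈ {0, 1, 2, 3, 4, 5, 6}; g ≡ 0 at y ∈ {1}; common: {1}.
  x = 1: f ≡ 0 at y ∈ ∅; g ≡ 0 at y ∈ {5}; common: ∅.
  x = 2: f ≡ 0 at y ∈ ∅; g ≡ 0 at y ∈ {2}; common: ∅.
  x = 3: f ≡ 0 at y ∈ ∅; g ≡ 0 at y ∈ {6}; common: ∅.
  x = 4: f ≡ 0 at y ∈ ∅; g ≡ 0 at y ∈ {3}; common: ∅.
  x = 5: f ≡ 0 at y ∈ ∅; g ≡ 0 at y ∈ {0}; common: ∅.
  x = 6: f ≡ 0 at y ∈ ∅; g ≡ 0 at y ∈ {4}; common: ∅.
Collecting: common zeros = {(0, 1)}, so the count is 1.
Comparison with the Bézout bound: 1 ≤ 1 = deg(f)·deg(g), as expected for curves with no common component (the bound is attained).


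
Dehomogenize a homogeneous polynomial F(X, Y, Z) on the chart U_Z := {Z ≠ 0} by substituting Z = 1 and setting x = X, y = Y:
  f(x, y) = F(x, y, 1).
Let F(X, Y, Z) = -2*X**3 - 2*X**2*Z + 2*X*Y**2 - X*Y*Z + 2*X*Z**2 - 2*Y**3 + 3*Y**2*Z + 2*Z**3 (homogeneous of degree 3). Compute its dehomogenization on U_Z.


f(x, y) = -2*x**3 - 2*x**2 + 2*x*y**2 - x*y + 2*x - 2*y**3 + 3*y**2 + 2

On U_Z we set Z = 1. Each monomial c·X^i·Y^j·Z^k in F becomes c·x^i·y^j·1^k = c·x^i·y^j.
Substituting Z = 1: F(X, Y, 1) = -2*x**3 - 2*x**2 + 2*x*y**2 - x*y + 2*x - 2*y**3 + 3*y**2 + 2.
Note: deg(f) ≤ deg(F) = 3; strict inequality happens when F is divisible by Z (lost terms).


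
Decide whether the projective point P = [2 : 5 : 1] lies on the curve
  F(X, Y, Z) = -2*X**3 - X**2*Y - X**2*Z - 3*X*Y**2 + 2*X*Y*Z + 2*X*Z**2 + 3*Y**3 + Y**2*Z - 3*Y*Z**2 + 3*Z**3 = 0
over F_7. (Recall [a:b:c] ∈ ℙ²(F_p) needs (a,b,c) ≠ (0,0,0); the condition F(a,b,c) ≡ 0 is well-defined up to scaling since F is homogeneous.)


F(2,5,1) ≡ 5 (mod 7); P is NOT on the curve.

Evaluate F(2, 5, 1) term-by-term (mod 7).
  -2*X**3 ↦ -2·8·1·1 = -16
  -X**2*Y ↦ -1·4·5·1 = -20
  -X**2*Z ↦ -1·4·1·1 = -4
  -3*X*Y**2 ↦ -3·2·25·1 = -150
  2*X*Y*Z ↦ 2·2·5·1 = 20
  2*X*Z**2 ↦ 2·2·1·1 = 4
  3*Y**3 ↦ 3·1·125·1 = 375
  Y**2*Z ↦ 1·1·25·1 = 25
  -3*Y*Z**2 ↦ -3·1·5·1 = -15
  3*Z**3 ↦ 3·1·1·1 = 3
Sum: F(2, 5, 1) = (-16) + (-20) + (-4) + (-150) + (20) + (4) + (375) + (25) + (-15) + (3) = 222.
Reducing mod 7: 222 ≡ 5 (mod 7).
Since F(a, b, c) ≡ 5 ≠ 0 (mod 7), P does NOT lie on the curve.


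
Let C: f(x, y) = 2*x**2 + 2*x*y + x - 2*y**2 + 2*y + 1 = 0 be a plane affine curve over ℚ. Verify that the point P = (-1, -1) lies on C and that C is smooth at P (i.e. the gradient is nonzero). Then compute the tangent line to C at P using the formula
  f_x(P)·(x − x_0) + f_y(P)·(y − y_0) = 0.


Tangent line at P: -5*x + 4*y - 1 = 0.

Step 1: f(-1, -1) = 0, so P lies on C.
Step 2: partial derivatives
  f_x(x, y) = 4*x + 2*y + 1, f_y(x, y) = 2*x - 4*y + 2.
  f_x(P) = -5, f_y(P) = 4 (gradient nonzero, so P is smooth).
Step 3: tangent line at P: -5·(x − -1) + 4·(y − -1) = 0.
Expanding: -5*x + 4*y - 1 = 0.


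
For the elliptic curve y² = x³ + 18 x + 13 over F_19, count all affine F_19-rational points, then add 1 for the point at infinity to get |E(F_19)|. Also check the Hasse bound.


Affine points = {(2, 0), (4, 4), (4, 15), (5, 0), (7, 8), (7, 11), (8, 2), (8, 17), (9, 7), (9, 12), (12, 0), (14, 8), (14, 11), (17, 8), (17, 11)}; affine count = 15; |E(F_19)| = 16.

Discriminant check: Δ ∝ 4a³ + 27b² = 4·18³ + 27·13² = 4·5832 + 27·169 ≡ 18 (mod 19). Nonzero ⇒ E is nonsingular.
For each x ∈ F_19, compute rhs = x³ + 18·x + 13 mod 19, then count y ∈ F_19 with y² ≡ rhs.
  x = 0: rhs = 13, matching y values: none (0 points).
  x = 1: rhs = 13, matching y values: none (0 points).
  x = 2: rhs = 0, matching y values: 0 (1 points).
  x = 3: rhs = 18, matching y values: none (0 points).
  x = 4: rhs = 16, matching y values: 4, 15 (2 points).
  x = 5: rhs = 0, matching y values: 0 (1 points).
  x = 6: rhs = 14, matching y values: none (0 points).
  x = 7: rhs = 7, matching y values: 8, 11 (2 points).
  x = 8: rhs = 4, matching y values: 2, 17 (2 points).
  x = 9: rhs = 11, matching y values: 7, 12 (2 points).
  x = 10: rhs = 15, matching y values: none (0 points).
  x = 11: rhs = 3, matching y values: none (0 points).
  x = 12: rhs = 0, matching y values: 0 (1 points).
  x = 13: rhs = 12, matching y values: none (0 points).
  x = 14: rhs = 7, matching y values: 8, 11 (2 points).
  x = 15: rhs = 10, matching y values: none (0 points).
  x = 16: rhs = 8, matching y values: none (0 points).
  x = 17: rhs = 7, matching y values: 8, 11 (2 points).
  x = 18: rhs = 13, matching y values: none (0 points).
Total affine count: 15.
Full point count |E(F_19)| = 15 + 1 = 16.
Hasse bound: |16 − (19+1)| = |-4| = 4 ≤ 2√19 ≈ 8.7178 ✓.


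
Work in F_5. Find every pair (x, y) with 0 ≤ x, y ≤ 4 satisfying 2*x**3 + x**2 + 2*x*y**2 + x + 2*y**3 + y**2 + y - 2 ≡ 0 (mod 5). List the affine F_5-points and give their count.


Affine F_5-points: {(0, 2), (2, 0), (3, 2), (4, 2)}; count = 4.

For each of the 25 pairs (x, y) ∈ F_5², evaluate f(x, y) mod 5. Record the zeros.
  x = 0: [0↦3, 1↦2, 2↦0, 3↦4, 4↦1]  zeros at y ∈ {2}
  x = 1: [0↦2, 1↦3, 2↦2, 3↦1, 4↦2]  zeros at y ∈ ∅
  x = 2: [0↦0, 1↦3, 2↦3, 3↦2, 4↦2]  zeros at y ∈ {0}
  x = 3: [0↦4, 1↦4, 2↦0, 3↦4, 4↦3]  zeros at y ∈ {2}
  x = 4: [0↦1, 1↦3, 2↦0, 3↦4, 4↦2]  zeros at y ∈ {2}
Collecting zeros: affine points = {(0, 2), (2, 0), (3, 2), (4, 2)}.
Total count |C(F_5)_aff| = 4.


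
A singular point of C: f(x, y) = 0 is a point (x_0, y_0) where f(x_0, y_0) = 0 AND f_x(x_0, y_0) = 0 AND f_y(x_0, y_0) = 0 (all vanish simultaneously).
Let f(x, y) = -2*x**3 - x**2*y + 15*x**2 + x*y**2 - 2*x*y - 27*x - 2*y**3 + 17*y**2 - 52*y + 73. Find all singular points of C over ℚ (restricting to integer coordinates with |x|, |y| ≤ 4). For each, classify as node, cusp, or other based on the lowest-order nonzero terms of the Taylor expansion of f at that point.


Singular points: {(2, 3)}; classification: cusp.

Compute partial derivatives:
  f_x = -6*x**2 - 2*x*y + 30*x + y**2 - 2*y - 27.
  f_y = -x**2 + 2*x*y - 2*x - 6*y**2 + 34*y - 52.
Scan x_0 ∈ {−4, ..., 4}. For each x_0, f_y(x_0, y) is a polynomial in y; find its integer roots y ∈ {−4, ..., 4}, then test f_x and f at those candidates.
  x = -4: f_y(-4, y) = -6*y**2 + 26*y - 60; no integer root y with |y| ≤ 4.
  x = -3: f_y(-3, y) = -6*y**2 + 28*y - 55; no integer root y with |y| ≤ 4.
  x = -2: f_y(-2, y) = -6*y**2 + 30*y - 52; no integer root y with |y| ≤ 4.
  x = -1: f_y(-1, y) = -6*y**2 + 32*y - 51; no integer root y with |y| ≤ 4.
  x = 0: f_y(0, y) = -6*y**2 + 34*y - 52; no integer root y with |y| ≤ 4.
  x = 1: f_y(1, y) = -6*y**2 + 36*y - 55; no integer root y with |y| ≤ 4.
  x = 2: f_y(2, y) = -6*y**2 + 38*y - 60; vanishes at y ∈ {3}. (2, 3): f_x = 0, f = 0 — SINGULAR.
  x = 3: f_y(3, y) = -6*y**2 + 40*y - 67; no integer root y with |y| ≤ 4.
  x = 4: f_y(4, y) = -6*y**2 + 42*y - 76; no integer root y with |y| ≤ 4.
Only singular point on the grid: (2, 3).
Classify: substitute x = 2 + u, y = 3 + v and expand: f = -2*u**3 - u**2*v + u*v**2 - 2*v**3 + v**2.
No constant or linear terms (consistent with a singular point). Quadratic part: v**2. Cubic part: -2*u**3 - u**2*v + u*v**2 - 2*v**3.
The quadratic part v**2 is a perfect square, so there is a single (double) tangent line v = 0, i.e. y = 3. Restricting the cubic part to that line (v = 0) leaves -2*u**3 ≠ 0, so f is not divisible by v and the branch is v² ≈ 2*u**3 to lowest order — this is a cusp.
Classification: cusp.


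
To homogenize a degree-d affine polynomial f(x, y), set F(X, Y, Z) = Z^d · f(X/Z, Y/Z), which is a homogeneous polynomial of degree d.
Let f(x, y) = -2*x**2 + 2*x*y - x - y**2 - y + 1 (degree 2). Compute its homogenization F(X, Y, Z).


F(X, Y, Z) = -2*X**2 + 2*X*Y - X*Z - Y**2 - Y*Z + Z**2

deg(f) = 2.
Substitute x = X/Z, y = Y/Z into f, then multiply by Z^2.
  monomial -2·x^2·y^0 ↦ -2·X^2·Y^0·Z^0.
  monomial 2·x^1·y^1 ↦ 2·X^1·Y^1·Z^0.
  monomial -1·x^1·y^0 ↦ -1·X^1·Y^0·Z^1.
  monomial -1·x^0·y^2 ↦ -1·X^0·Y^2·Z^0.
  monomial -1·x^0·y^1 ↦ -1·X^0·Y^1·Z^1.
  monomial 1·x^0·y^0 ↦ 1·X^0·Y^0·Z^2.
Collecting: F(X, Y, Z) = -2*X**2 + 2*X*Y - X*Z - Y**2 - Y*Z + Z**2.


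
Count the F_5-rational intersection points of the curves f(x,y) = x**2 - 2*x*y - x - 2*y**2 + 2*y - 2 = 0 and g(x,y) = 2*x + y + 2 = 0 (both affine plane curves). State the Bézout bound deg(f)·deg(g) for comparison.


Common zeros: {(2, 4), (4, 0)}; count = 2; Bézout bound = 2.

deg(f) = 2, deg(g) = 1, so Bézout bound = 2.
Scan x ∈ F_5. For each x, list the y ∈ F_5 with f(x, y) ≡ 0 and those with g(x, y) ≡ 0 (mod 5); the common zeros in that column are the intersection.
  x = 0: f ≡ 0 at y ∈ ∅; g ≡ 0 at y ∈ {3}; common: ∅.
  x = 1: f ≡ 0 at y ∈ {2, 3}; g ≡ 0 at y ∈ {1}; common: ∅.
  x = 2: f ≡ 0 at y ∈ {0, 4}; g ≡ 0 at y ∈ {4}; common: {4}.
  x = 3: f ≡ 0 at y ∈ ∅; g ≡ 0 at y ∈ {2}; common: ∅.
  x = 4: f ≡ 0 at y ∈ {0, 2}; g ≡ 0 at y ∈ {0}; common: {0}.
Collecting: common zeros = {(2, 4), (4, 0)}, so the count is 2.
Comparison with the Bézout bound: 2 ≤ 2 = deg(f)·deg(g), as expected for curves with no common component (the bound is attained).


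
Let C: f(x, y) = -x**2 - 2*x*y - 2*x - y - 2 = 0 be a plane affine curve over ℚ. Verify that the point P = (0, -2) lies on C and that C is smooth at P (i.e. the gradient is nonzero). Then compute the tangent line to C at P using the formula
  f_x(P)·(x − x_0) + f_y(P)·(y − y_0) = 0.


Tangent line at P: 2*x - y - 2 = 0.

Step 1: f(0, -2) = 0, so P lies on C.
Step 2: partial derivatives
  f_x(x, y) = -2*x - 2*y - 2, f_y(x, y) = -2*x - 1.
  f_x(P) = 2, f_y(P) = -1 (gradient nonzero, so P is smooth).
Step 3: tangent line at P: 2·(x − 0) + -1·(y − -2) = 0.
Expanding: 2*x - y - 2 = 0.


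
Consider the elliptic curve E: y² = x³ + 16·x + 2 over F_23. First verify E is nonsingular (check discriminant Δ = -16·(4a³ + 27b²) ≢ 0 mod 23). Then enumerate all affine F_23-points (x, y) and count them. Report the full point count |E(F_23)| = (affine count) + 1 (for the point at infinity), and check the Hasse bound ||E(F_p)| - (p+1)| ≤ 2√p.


Affine points = {(0, 5), (0, 18), (3, 10), (3, 13), (5, 0), (9, 1), (9, 22), (10, 9), (10, 14), (12, 6), (12, 17), (14, 7), (14, 16), (15, 11), (15, 12), (17, 9), (17, 14), (18, 2), (18, 21), (19, 9), (19, 14), (21, 10), (21, 13), (22, 10), (22, 13)}; affine count = 25; |E(F_23)| = 26.

Discriminant check: Δ ∝ 4a³ + 27b² = 4·16³ + 27·2² = 4·4096 + 27·4 ≡ 1 (mod 23). Nonzero ⇒ E is nonsingular.
For each x ∈ F_23, compute rhs = x³ + 16·x + 2 mod 23, then count y ∈ F_23 with y² ≡ rhs.
  x = 0: rhs = 2, matching y values: 5, 18 (2 points).
  x = 1: rhs = 19, matching y values: none (0 points).
  x = 2: rhs = 19, matching y values: none (0 points).
  x = 3: rhs = 8, matching y values: 10, 13 (2 points).
  x = 4: rhs = 15, matching y values: none (0 points).
  x = 5: rhs = 0, matching y values: 0 (1 points).
  x = 6: rhs = 15, matching y values: none (0 points).
  x = 7: rhs = 20, matching y values: none (0 points).
  x = 8: rhs = 21, matching y values: none (0 points).
  x = 9: rhs = 1, matching y values: 1, 22 (2 points).
  x = 10: rhs = 12, matching y values: 9, 14 (2 points).
  x = 11: rhs = 14, matching y values: none (0 points).
  x = 12: rhs = 13, matching y values: 6, 17 (2 points).
  x = 13: rhs = 15, matching y values: none (0 points).
  x = 14: rhs = 3, matching y values: 7, 16 (2 points).
  x = 15: rhs = 6, matching y values: 11, 12 (2 points).
  x = 16: rhs = 7, matching y values: none (0 points).
  x = 17: rhs = 12, matching y values: 9, 14 (2 points).
  x = 18: rhs = 4, matching y values: 2, 21 (2 points).
  x = 19: rhs = 12, matching y values: 9, 14 (2 points).
  x = 20: rhs = 19, matching y values: none (0 points).
  x = 21: rhs = 8, matching y values: 10, 13 (2 points).
  x = 22: rhs = 8, matching y values: 10, 13 (2 points).
Total affine count: 25.
Full point count |E(F_23)| = 25 + 1 = 26.
Hasse bound: |26 − (23+1)| = |2| = 2 ≤ 2√23 ≈ 9.5917 ✓.


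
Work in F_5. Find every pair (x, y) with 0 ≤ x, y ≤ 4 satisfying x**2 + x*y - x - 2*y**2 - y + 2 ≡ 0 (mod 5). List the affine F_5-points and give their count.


Affine F_5-points: {(1, 1), (1, 4), (4, 1), (4, 3)}; count = 4.

For each of the 25 pairs (x, y) ∈ F_5², evaluate f(x, y) mod 5. Record the zeros.
  x = 0: [0↦2, 1↦4, 2↦2, 3↦1, 4↦1]  zeros at y ∈ ∅
  x = 1: [0↦2, 1↦0, 2↦4, 3↦4, 4↦0]  zeros at y ∈ {1, 4}
  x = 2: [0↦4, 1↦3, 2↦3, 3↦4, 4↦1]  zeros at y ∈ ∅
  x = 3: [0↦3, 1↦3, 2↦4, 3↦1, 4↦4]  zeros at y ∈ ∅
  x = 4: [0↦4, 1↦0, 2↦2, 3↦0, 4↦4]  zeros at y ∈ {1, 3}
Collecting zeros: affine points = {(1, 1), (1, 4), (4, 1), (4, 3)}.
Total count |C(F_5)_aff| = 4.


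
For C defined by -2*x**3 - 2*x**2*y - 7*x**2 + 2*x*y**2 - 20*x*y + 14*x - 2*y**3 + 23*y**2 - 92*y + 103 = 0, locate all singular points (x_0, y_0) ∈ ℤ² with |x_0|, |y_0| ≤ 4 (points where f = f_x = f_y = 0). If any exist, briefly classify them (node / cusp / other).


Singular points: {(-2, 3)}; classification: node.

Compute partial derivatives:
  f_x = -6*x**2 - 4*x*y - 14*x + 2*y**2 - 20*y + 14.
  f_y = -2*x**2 + 4*x*y - 20*x - 6*y**2 + 46*y - 92.
Scan x_0 ∈ {−4, ..., 4}. For each x_0, f_y(x_0, y) is a polynomial in y; find its integer roots y ∈ {−4, ..., 4}, then test f_x and f at those candidates.
  x = -4: f_y(-4, y) = -6*y**2 + 30*y - 44; no integer root y with |y| ≤ 4.
  x = -3: f_y(-3, y) = -6*y**2 + 34*y - 50; no integer root y with |y| ≤ 4.
  x = -2: f_y(-2, y) = -6*y**2 + 38*y - 60; vanishes at y ∈ {3}. (-2, 3): f_x = 0, f = 0 — SINGULAR.
  x = -1: f_y(-1, y) = -6*y**2 + 42*y - 74; no integer root y with |y| ≤ 4.
  x = 0: f_y(0, y) = -6*y**2 + 46*y - 92; no integer root y with |y| ≤ 4.
  x = 1: f_y(1, y) = -6*y**2 + 50*y - 114; no integer root y with |y| ≤ 4.
  x = 2: f_y(2, y) = -6*y**2 + 54*y - 140; no integer root y with |y| ≤ 4.
  x = 3: f_y(3, y) = -6*y**2 + 58*y - 170; no integer root y with |y| ≤ 4.
  x = 4: f_y(4, y) = -6*y**2 + 62*y - 204; no integer root y with |y| ≤ 4.
Only singular point on the grid: (-2, 3).
Classify: substitute x = -2 + u, y = 3 + v and expand: f = -2*u**3 - 2*u**2*v - u**2 + 2*u*v**2 - 2*v**3 + v**2.
No constant or linear terms (consistent with a singular point). Quadratic part: -u**2 + v**2. Cubic part: -2*u**3 - 2*u**2*v + 2*u*v**2 - 2*v**3.
The quadratic part v**2 - u**2 = (v − u)(v + u) splits into two distinct linear factors, so there are two distinct tangent lines y − 3 = ±(x − -2) — this is a node (ordinary double point).
Classification: node.


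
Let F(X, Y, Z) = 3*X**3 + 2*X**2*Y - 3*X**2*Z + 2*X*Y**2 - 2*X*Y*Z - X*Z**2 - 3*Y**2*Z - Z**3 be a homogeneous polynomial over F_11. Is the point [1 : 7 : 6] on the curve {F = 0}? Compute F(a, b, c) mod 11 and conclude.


F(1,7,6) ≡ 1 (mod 11); P is NOT on the curve.

Evaluate F(1, 7, 6) term-by-term (mod 11).
  3*X**3 ↦ 3·1·1·1 = 3
  2*X**2*Y ↦ 2·1·7·1 = 14
  -3*X**2*Z ↦ -3·1·1·6 = -18
  2*X*Y**2 ↦ 2·1·49·1 = 98
  -2*X*Y*Z ↦ -2·1·7·6 = -84
  -X*Z**2 ↦ -1·1·1·36 = -36
  -3*Y**2*Z ↦ -3·1·49·6 = -882
  -Z**3 ↦ -1·1·1·216 = -216
Sum: F(1, 7, 6) = (3) + (14) + (-18) + (98) + (-84) + (-36) + (-882) + (-216) = -1121.
Reducing mod 11: -1121 ≡ 1 (mod 11).
Since F(a, b, c) ≡ 1 ≠ 0 (mod 11), P does NOT lie on the curve.


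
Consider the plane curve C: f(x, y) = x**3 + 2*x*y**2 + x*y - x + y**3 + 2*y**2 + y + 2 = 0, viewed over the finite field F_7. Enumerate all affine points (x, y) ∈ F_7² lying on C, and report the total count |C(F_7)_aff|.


Affine F_7-points: {(0, 5), (2, 3), (3, 5), (4, 5)}; count = 4.

For each of the 49 pairs (x, y) ∈ F_7², evaluate f(x, y) mod 7. Record the zeros.
  x = 0: [0↦2, 1↦6, 2↦6, 3↦1, 4↦4, 5↦0, 6↦2]  zeros at y ∈ {5}
  x = 1: [0↦2, 1↦2, 2↦2, 3↦1, 4↦5, 5↦6, 6↦3]  zeros at y ∈ ∅
  x = 2: [0↦1, 1↦4, 2↦4, 3↦0, 4↦5, 5↦4, 6↦3]  zeros at y ∈ {3}
  x = 3: [0↦5, 1↦4, 2↦4, 3↦4, 4↦3, 5↦0, 6↦1]  zeros at y ∈ {5}
  x = 4: [0↦6, 1↦1, 2↦1, 3↦5, 4↦5, 5↦0, 6↦3]  zeros at y ∈ {5}
  x = 5: [0↦3, 1↦1, 2↦1, 3↦2, 4↦3, 5↦3, 6↦1]  zeros at y ∈ ∅
  x = 6: [0↦2, 1↦3, 2↦3, 3↦1, 4↦3, 5↦1, 6↦1]  zeros at y ∈ ∅
Collecting zeros: affine points = {(0, 5), (2, 3), (3, 5), (4, 5)}.
Total count |C(F_7)_aff| = 4.
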